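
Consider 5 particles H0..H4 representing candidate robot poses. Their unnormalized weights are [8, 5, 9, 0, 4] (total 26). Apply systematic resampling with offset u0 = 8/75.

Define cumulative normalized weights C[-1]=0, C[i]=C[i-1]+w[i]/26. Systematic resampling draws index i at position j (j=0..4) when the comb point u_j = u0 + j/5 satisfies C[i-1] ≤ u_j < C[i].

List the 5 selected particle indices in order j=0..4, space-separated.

C = [4/13, 1/2, 11/13, 11/13, 1]
j=0: u_0=8/75 ∈ [0, 4/13) → index 0
j=1: u_1=23/75 ∈ [0, 4/13) → index 0
j=2: u_2=38/75 ∈ [1/2, 11/13) → index 2
j=3: u_3=53/75 ∈ [1/2, 11/13) → index 2
j=4: u_4=68/75 ∈ [11/13, 1) → index 4

0 0 2 2 4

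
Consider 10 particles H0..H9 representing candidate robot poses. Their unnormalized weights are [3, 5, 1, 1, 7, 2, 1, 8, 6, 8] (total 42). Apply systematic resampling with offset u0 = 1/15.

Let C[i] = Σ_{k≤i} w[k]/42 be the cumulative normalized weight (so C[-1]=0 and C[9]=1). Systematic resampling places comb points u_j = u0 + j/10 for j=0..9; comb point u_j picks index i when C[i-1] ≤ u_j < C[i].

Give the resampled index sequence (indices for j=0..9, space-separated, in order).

0 1 4 4 6 7 8 8 9 9

C = [1/14, 4/21, 3/14, 5/21, 17/42, 19/42, 10/21, 2/3, 17/21, 1]
j=0: u_0=1/15 ∈ [0, 1/14) → index 0
j=1: u_1=1/6 ∈ [1/14, 4/21) → index 1
j=2: u_2=4/15 ∈ [5/21, 17/42) → index 4
j=3: u_3=11/30 ∈ [5/21, 17/42) → index 4
j=4: u_4=7/15 ∈ [19/42, 10/21) → index 6
j=5: u_5=17/30 ∈ [10/21, 2/3) → index 7
j=6: u_6=2/3 ∈ [2/3, 17/21) → index 8
j=7: u_7=23/30 ∈ [2/3, 17/21) → index 8
j=8: u_8=13/15 ∈ [17/21, 1) → index 9
j=9: u_9=29/30 ∈ [17/21, 1) → index 9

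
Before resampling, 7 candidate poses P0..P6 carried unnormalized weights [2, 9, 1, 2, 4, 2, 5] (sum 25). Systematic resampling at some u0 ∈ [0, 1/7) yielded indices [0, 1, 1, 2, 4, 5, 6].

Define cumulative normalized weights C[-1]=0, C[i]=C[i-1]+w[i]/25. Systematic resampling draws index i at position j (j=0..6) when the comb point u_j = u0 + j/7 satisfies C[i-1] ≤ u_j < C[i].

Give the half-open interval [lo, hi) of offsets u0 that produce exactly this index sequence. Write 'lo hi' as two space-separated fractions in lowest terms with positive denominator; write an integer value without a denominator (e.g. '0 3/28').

2/175 9/175

C = [2/25, 11/25, 12/25, 14/25, 18/25, 4/5, 1]
j=0 picked index 0: u0 ∈ [0, 2/25)
j=1 picked index 1: u0 ∈ [-11/175, 52/175)
j=2 picked index 1: u0 ∈ [-36/175, 27/175)
j=3 picked index 2: u0 ∈ [2/175, 9/175)
j=4 picked index 4: u0 ∈ [-2/175, 26/175)
j=5 picked index 5: u0 ∈ [1/175, 3/35)
j=6 picked index 6: u0 ∈ [-2/35, 1/7)
intersection: [2/175, 9/175)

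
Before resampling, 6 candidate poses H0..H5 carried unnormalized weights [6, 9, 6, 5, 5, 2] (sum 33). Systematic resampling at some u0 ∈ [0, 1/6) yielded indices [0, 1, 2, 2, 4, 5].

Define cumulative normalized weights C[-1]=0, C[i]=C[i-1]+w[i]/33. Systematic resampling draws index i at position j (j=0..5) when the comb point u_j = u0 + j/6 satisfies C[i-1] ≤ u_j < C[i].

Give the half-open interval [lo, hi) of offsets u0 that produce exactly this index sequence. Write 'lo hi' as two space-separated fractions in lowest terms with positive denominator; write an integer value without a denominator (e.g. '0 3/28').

4/33 3/22

C = [2/11, 5/11, 7/11, 26/33, 31/33, 1]
j=0 picked index 0: u0 ∈ [0, 2/11)
j=1 picked index 1: u0 ∈ [1/66, 19/66)
j=2 picked index 2: u0 ∈ [4/33, 10/33)
j=3 picked index 2: u0 ∈ [-1/22, 3/22)
j=4 picked index 4: u0 ∈ [4/33, 3/11)
j=5 picked index 5: u0 ∈ [7/66, 1/6)
intersection: [4/33, 3/22)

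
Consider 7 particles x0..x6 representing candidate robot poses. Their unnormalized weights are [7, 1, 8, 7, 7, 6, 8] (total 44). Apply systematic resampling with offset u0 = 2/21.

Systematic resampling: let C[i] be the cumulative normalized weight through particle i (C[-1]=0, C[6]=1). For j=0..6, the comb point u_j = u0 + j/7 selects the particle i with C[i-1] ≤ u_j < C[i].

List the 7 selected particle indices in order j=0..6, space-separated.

0 2 3 4 4 5 6

C = [7/44, 2/11, 4/11, 23/44, 15/22, 9/11, 1]
j=0: u_0=2/21 ∈ [0, 7/44) → index 0
j=1: u_1=5/21 ∈ [2/11, 4/11) → index 2
j=2: u_2=8/21 ∈ [4/11, 23/44) → index 3
j=3: u_3=11/21 ∈ [23/44, 15/22) → index 4
j=4: u_4=2/3 ∈ [23/44, 15/22) → index 4
j=5: u_5=17/21 ∈ [15/22, 9/11) → index 5
j=6: u_6=20/21 ∈ [9/11, 1) → index 6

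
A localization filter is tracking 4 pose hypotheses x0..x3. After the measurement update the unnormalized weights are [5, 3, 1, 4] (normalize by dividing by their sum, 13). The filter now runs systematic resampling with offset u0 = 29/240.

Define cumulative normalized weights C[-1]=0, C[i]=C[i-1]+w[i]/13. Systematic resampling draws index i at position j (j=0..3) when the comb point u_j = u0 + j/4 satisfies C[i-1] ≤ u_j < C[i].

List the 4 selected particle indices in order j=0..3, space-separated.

C = [5/13, 8/13, 9/13, 1]
j=0: u_0=29/240 ∈ [0, 5/13) → index 0
j=1: u_1=89/240 ∈ [0, 5/13) → index 0
j=2: u_2=149/240 ∈ [8/13, 9/13) → index 2
j=3: u_3=209/240 ∈ [9/13, 1) → index 3

0 0 2 3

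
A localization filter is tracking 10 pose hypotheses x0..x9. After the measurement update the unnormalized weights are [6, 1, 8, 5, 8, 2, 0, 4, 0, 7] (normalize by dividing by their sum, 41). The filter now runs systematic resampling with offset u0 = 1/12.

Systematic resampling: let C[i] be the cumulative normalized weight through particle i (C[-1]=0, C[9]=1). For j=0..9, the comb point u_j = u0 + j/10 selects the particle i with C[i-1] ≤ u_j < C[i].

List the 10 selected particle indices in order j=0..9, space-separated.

C = [6/41, 7/41, 15/41, 20/41, 28/41, 30/41, 30/41, 34/41, 34/41, 1]
j=0: u_0=1/12 ∈ [0, 6/41) → index 0
j=1: u_1=11/60 ∈ [7/41, 15/41) → index 2
j=2: u_2=17/60 ∈ [7/41, 15/41) → index 2
j=3: u_3=23/60 ∈ [15/41, 20/41) → index 3
j=4: u_4=29/60 ∈ [15/41, 20/41) → index 3
j=5: u_5=7/12 ∈ [20/41, 28/41) → index 4
j=6: u_6=41/60 ∈ [28/41, 30/41) → index 5
j=7: u_7=47/60 ∈ [30/41, 34/41) → index 7
j=8: u_8=53/60 ∈ [34/41, 1) → index 9
j=9: u_9=59/60 ∈ [34/41, 1) → index 9

0 2 2 3 3 4 5 7 9 9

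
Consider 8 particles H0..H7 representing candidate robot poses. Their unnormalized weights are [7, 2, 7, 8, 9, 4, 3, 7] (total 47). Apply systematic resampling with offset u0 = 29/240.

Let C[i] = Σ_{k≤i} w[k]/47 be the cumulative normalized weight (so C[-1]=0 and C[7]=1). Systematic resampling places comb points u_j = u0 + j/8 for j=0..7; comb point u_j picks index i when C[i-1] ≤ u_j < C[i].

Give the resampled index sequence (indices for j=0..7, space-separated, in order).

0 2 3 3 4 5 7 7

C = [7/47, 9/47, 16/47, 24/47, 33/47, 37/47, 40/47, 1]
j=0: u_0=29/240 ∈ [0, 7/47) → index 0
j=1: u_1=59/240 ∈ [9/47, 16/47) → index 2
j=2: u_2=89/240 ∈ [16/47, 24/47) → index 3
j=3: u_3=119/240 ∈ [16/47, 24/47) → index 3
j=4: u_4=149/240 ∈ [24/47, 33/47) → index 4
j=5: u_5=179/240 ∈ [33/47, 37/47) → index 5
j=6: u_6=209/240 ∈ [40/47, 1) → index 7
j=7: u_7=239/240 ∈ [40/47, 1) → index 7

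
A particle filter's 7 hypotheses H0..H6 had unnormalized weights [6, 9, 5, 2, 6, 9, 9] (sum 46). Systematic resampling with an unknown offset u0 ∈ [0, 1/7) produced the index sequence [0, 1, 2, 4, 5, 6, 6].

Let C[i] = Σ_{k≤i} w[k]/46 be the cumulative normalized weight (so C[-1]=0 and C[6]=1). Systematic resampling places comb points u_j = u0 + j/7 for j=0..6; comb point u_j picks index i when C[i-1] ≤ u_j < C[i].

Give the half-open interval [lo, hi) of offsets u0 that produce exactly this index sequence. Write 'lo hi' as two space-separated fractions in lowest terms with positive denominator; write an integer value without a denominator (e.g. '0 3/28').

C = [3/23, 15/46, 10/23, 11/23, 14/23, 37/46, 1]
j=0 picked index 0: u0 ∈ [0, 3/23)
j=1 picked index 1: u0 ∈ [-2/161, 59/322)
j=2 picked index 2: u0 ∈ [13/322, 24/161)
j=3 picked index 4: u0 ∈ [8/161, 29/161)
j=4 picked index 5: u0 ∈ [6/161, 75/322)
j=5 picked index 6: u0 ∈ [29/322, 2/7)
j=6 picked index 6: u0 ∈ [-17/322, 1/7)
intersection: [29/322, 3/23)

29/322 3/23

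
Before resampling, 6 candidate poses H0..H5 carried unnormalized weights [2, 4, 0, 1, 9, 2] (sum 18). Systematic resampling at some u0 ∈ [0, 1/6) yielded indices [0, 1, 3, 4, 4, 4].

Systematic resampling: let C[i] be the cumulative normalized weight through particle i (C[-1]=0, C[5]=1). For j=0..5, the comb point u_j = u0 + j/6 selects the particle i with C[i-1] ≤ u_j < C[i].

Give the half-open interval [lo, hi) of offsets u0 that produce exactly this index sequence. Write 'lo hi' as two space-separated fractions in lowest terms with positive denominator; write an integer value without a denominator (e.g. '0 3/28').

0 1/18

C = [1/9, 1/3, 1/3, 7/18, 8/9, 1]
j=0 picked index 0: u0 ∈ [0, 1/9)
j=1 picked index 1: u0 ∈ [-1/18, 1/6)
j=2 picked index 3: u0 ∈ [0, 1/18)
j=3 picked index 4: u0 ∈ [-1/9, 7/18)
j=4 picked index 4: u0 ∈ [-5/18, 2/9)
j=5 picked index 4: u0 ∈ [-4/9, 1/18)
intersection: [0, 1/18)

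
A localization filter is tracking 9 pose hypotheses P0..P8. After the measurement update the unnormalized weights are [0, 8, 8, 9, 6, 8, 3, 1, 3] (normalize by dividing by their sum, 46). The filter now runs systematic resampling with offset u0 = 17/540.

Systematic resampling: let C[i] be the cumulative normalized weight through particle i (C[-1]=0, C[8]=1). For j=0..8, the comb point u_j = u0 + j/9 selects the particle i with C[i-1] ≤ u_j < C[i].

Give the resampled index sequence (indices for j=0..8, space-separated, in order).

1 1 2 3 3 4 5 5 7

C = [0, 4/23, 8/23, 25/46, 31/46, 39/46, 21/23, 43/46, 1]
j=0: u_0=17/540 ∈ [0, 4/23) → index 1
j=1: u_1=77/540 ∈ [0, 4/23) → index 1
j=2: u_2=137/540 ∈ [4/23, 8/23) → index 2
j=3: u_3=197/540 ∈ [8/23, 25/46) → index 3
j=4: u_4=257/540 ∈ [8/23, 25/46) → index 3
j=5: u_5=317/540 ∈ [25/46, 31/46) → index 4
j=6: u_6=377/540 ∈ [31/46, 39/46) → index 5
j=7: u_7=437/540 ∈ [31/46, 39/46) → index 5
j=8: u_8=497/540 ∈ [21/23, 43/46) → index 7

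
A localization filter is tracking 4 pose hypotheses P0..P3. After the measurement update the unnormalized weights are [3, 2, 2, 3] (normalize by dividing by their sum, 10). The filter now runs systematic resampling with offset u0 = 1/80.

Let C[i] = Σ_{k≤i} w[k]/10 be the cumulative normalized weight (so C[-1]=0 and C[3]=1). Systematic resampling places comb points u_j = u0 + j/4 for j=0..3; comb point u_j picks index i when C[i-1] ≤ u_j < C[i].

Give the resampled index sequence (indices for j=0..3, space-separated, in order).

C = [3/10, 1/2, 7/10, 1]
j=0: u_0=1/80 ∈ [0, 3/10) → index 0
j=1: u_1=21/80 ∈ [0, 3/10) → index 0
j=2: u_2=41/80 ∈ [1/2, 7/10) → index 2
j=3: u_3=61/80 ∈ [7/10, 1) → index 3

0 0 2 3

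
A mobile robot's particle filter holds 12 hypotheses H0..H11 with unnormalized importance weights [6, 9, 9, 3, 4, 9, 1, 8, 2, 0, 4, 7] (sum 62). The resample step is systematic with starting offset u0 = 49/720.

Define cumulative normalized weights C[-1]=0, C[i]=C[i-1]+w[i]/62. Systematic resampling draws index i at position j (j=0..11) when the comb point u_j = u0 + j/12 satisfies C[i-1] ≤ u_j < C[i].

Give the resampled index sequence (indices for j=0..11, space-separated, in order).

0 1 1 2 3 4 5 6 7 8 11 11

C = [3/31, 15/62, 12/31, 27/62, 1/2, 20/31, 41/62, 49/62, 51/62, 51/62, 55/62, 1]
j=0: u_0=49/720 ∈ [0, 3/31) → index 0
j=1: u_1=109/720 ∈ [3/31, 15/62) → index 1
j=2: u_2=169/720 ∈ [3/31, 15/62) → index 1
j=3: u_3=229/720 ∈ [15/62, 12/31) → index 2
j=4: u_4=289/720 ∈ [12/31, 27/62) → index 3
j=5: u_5=349/720 ∈ [27/62, 1/2) → index 4
j=6: u_6=409/720 ∈ [1/2, 20/31) → index 5
j=7: u_7=469/720 ∈ [20/31, 41/62) → index 6
j=8: u_8=529/720 ∈ [41/62, 49/62) → index 7
j=9: u_9=589/720 ∈ [49/62, 51/62) → index 8
j=10: u_10=649/720 ∈ [55/62, 1) → index 11
j=11: u_11=709/720 ∈ [55/62, 1) → index 11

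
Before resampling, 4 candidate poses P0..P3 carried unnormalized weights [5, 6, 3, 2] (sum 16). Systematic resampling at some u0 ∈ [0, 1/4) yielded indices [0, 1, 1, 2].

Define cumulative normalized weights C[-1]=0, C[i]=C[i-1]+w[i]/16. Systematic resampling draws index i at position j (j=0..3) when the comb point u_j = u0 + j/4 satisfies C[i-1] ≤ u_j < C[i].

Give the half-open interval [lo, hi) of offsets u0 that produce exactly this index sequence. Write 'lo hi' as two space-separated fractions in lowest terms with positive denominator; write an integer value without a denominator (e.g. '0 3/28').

C = [5/16, 11/16, 7/8, 1]
j=0 picked index 0: u0 ∈ [0, 5/16)
j=1 picked index 1: u0 ∈ [1/16, 7/16)
j=2 picked index 1: u0 ∈ [-3/16, 3/16)
j=3 picked index 2: u0 ∈ [-1/16, 1/8)
intersection: [1/16, 1/8)

1/16 1/8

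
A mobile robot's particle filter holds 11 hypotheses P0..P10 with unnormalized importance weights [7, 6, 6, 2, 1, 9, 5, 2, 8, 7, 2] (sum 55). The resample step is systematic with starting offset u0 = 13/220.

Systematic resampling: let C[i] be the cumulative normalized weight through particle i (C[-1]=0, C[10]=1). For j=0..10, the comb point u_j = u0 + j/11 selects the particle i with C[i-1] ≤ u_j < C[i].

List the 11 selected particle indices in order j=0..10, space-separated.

0 1 2 2 5 5 6 8 8 9 10

C = [7/55, 13/55, 19/55, 21/55, 2/5, 31/55, 36/55, 38/55, 46/55, 53/55, 1]
j=0: u_0=13/220 ∈ [0, 7/55) → index 0
j=1: u_1=3/20 ∈ [7/55, 13/55) → index 1
j=2: u_2=53/220 ∈ [13/55, 19/55) → index 2
j=3: u_3=73/220 ∈ [13/55, 19/55) → index 2
j=4: u_4=93/220 ∈ [2/5, 31/55) → index 5
j=5: u_5=113/220 ∈ [2/5, 31/55) → index 5
j=6: u_6=133/220 ∈ [31/55, 36/55) → index 6
j=7: u_7=153/220 ∈ [38/55, 46/55) → index 8
j=8: u_8=173/220 ∈ [38/55, 46/55) → index 8
j=9: u_9=193/220 ∈ [46/55, 53/55) → index 9
j=10: u_10=213/220 ∈ [53/55, 1) → index 10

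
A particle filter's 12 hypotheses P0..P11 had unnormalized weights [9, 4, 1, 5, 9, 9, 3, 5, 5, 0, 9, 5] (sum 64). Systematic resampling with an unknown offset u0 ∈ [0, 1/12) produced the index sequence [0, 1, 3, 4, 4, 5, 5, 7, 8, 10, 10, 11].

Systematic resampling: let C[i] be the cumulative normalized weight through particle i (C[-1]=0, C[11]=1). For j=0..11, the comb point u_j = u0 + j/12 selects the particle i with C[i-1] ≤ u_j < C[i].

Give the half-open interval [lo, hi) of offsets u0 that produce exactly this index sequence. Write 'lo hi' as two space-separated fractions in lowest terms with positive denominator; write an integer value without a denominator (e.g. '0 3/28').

11/192 5/64

C = [9/64, 13/64, 7/32, 19/64, 7/16, 37/64, 5/8, 45/64, 25/32, 25/32, 59/64, 1]
j=0 picked index 0: u0 ∈ [0, 9/64)
j=1 picked index 1: u0 ∈ [11/192, 23/192)
j=2 picked index 3: u0 ∈ [5/96, 25/192)
j=3 picked index 4: u0 ∈ [3/64, 3/16)
j=4 picked index 4: u0 ∈ [-7/192, 5/48)
j=5 picked index 5: u0 ∈ [1/48, 31/192)
j=6 picked index 5: u0 ∈ [-1/16, 5/64)
j=7 picked index 7: u0 ∈ [1/24, 23/192)
j=8 picked index 8: u0 ∈ [7/192, 11/96)
j=9 picked index 10: u0 ∈ [1/32, 11/64)
j=10 picked index 10: u0 ∈ [-5/96, 17/192)
j=11 picked index 11: u0 ∈ [1/192, 1/12)
intersection: [11/192, 5/64)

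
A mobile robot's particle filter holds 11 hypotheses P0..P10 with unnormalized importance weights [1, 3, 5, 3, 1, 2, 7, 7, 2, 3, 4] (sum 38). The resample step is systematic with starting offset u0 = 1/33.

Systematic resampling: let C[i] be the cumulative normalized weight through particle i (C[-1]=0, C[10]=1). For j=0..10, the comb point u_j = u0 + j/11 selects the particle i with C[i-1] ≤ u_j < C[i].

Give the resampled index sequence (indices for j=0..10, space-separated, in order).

C = [1/38, 2/19, 9/38, 6/19, 13/38, 15/38, 11/19, 29/38, 31/38, 17/19, 1]
j=0: u_0=1/33 ∈ [1/38, 2/19) → index 1
j=1: u_1=4/33 ∈ [2/19, 9/38) → index 2
j=2: u_2=7/33 ∈ [2/19, 9/38) → index 2
j=3: u_3=10/33 ∈ [9/38, 6/19) → index 3
j=4: u_4=13/33 ∈ [13/38, 15/38) → index 5
j=5: u_5=16/33 ∈ [15/38, 11/19) → index 6
j=6: u_6=19/33 ∈ [15/38, 11/19) → index 6
j=7: u_7=2/3 ∈ [11/19, 29/38) → index 7
j=8: u_8=25/33 ∈ [11/19, 29/38) → index 7
j=9: u_9=28/33 ∈ [31/38, 17/19) → index 9
j=10: u_10=31/33 ∈ [17/19, 1) → index 10

1 2 2 3 5 6 6 7 7 9 10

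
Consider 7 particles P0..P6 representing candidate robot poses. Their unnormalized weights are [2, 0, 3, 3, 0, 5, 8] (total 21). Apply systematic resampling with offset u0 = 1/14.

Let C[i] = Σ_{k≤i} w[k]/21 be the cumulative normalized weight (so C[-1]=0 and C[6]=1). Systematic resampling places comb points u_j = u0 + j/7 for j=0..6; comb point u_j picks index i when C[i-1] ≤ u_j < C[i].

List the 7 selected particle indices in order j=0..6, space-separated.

C = [2/21, 2/21, 5/21, 8/21, 8/21, 13/21, 1]
j=0: u_0=1/14 ∈ [0, 2/21) → index 0
j=1: u_1=3/14 ∈ [2/21, 5/21) → index 2
j=2: u_2=5/14 ∈ [5/21, 8/21) → index 3
j=3: u_3=1/2 ∈ [8/21, 13/21) → index 5
j=4: u_4=9/14 ∈ [13/21, 1) → index 6
j=5: u_5=11/14 ∈ [13/21, 1) → index 6
j=6: u_6=13/14 ∈ [13/21, 1) → index 6

0 2 3 5 6 6 6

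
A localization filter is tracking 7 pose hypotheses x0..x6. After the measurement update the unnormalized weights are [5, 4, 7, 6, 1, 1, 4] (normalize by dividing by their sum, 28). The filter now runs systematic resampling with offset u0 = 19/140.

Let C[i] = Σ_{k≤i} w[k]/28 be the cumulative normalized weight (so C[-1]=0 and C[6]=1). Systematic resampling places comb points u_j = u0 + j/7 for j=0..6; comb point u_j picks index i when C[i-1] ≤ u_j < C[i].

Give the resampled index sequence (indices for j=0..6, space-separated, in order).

C = [5/28, 9/28, 4/7, 11/14, 23/28, 6/7, 1]
j=0: u_0=19/140 ∈ [0, 5/28) → index 0
j=1: u_1=39/140 ∈ [5/28, 9/28) → index 1
j=2: u_2=59/140 ∈ [9/28, 4/7) → index 2
j=3: u_3=79/140 ∈ [9/28, 4/7) → index 2
j=4: u_4=99/140 ∈ [4/7, 11/14) → index 3
j=5: u_5=17/20 ∈ [23/28, 6/7) → index 5
j=6: u_6=139/140 ∈ [6/7, 1) → index 6

0 1 2 2 3 5 6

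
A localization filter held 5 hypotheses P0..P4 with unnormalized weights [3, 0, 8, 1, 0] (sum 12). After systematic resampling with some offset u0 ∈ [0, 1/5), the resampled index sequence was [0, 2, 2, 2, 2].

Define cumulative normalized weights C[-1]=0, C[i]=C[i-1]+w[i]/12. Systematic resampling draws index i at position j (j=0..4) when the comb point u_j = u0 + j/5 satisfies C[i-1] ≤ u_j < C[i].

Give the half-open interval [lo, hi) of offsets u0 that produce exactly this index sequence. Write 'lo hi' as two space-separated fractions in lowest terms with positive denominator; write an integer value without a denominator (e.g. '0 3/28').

1/20 7/60

C = [1/4, 1/4, 11/12, 1, 1]
j=0 picked index 0: u0 ∈ [0, 1/4)
j=1 picked index 2: u0 ∈ [1/20, 43/60)
j=2 picked index 2: u0 ∈ [-3/20, 31/60)
j=3 picked index 2: u0 ∈ [-7/20, 19/60)
j=4 picked index 2: u0 ∈ [-11/20, 7/60)
intersection: [1/20, 7/60)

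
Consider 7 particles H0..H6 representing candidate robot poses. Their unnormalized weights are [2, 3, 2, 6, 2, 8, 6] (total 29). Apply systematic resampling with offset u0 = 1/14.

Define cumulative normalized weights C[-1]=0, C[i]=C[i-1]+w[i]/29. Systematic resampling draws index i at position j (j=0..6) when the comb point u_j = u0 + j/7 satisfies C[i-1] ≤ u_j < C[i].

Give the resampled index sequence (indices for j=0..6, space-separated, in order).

1 2 3 4 5 5 6

C = [2/29, 5/29, 7/29, 13/29, 15/29, 23/29, 1]
j=0: u_0=1/14 ∈ [2/29, 5/29) → index 1
j=1: u_1=3/14 ∈ [5/29, 7/29) → index 2
j=2: u_2=5/14 ∈ [7/29, 13/29) → index 3
j=3: u_3=1/2 ∈ [13/29, 15/29) → index 4
j=4: u_4=9/14 ∈ [15/29, 23/29) → index 5
j=5: u_5=11/14 ∈ [15/29, 23/29) → index 5
j=6: u_6=13/14 ∈ [23/29, 1) → index 6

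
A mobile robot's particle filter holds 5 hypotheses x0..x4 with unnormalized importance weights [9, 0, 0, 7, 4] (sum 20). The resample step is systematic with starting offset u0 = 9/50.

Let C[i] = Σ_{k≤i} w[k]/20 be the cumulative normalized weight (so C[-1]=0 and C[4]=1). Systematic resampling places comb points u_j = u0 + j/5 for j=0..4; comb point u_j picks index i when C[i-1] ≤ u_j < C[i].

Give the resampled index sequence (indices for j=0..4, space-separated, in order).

0 0 3 3 4

C = [9/20, 9/20, 9/20, 4/5, 1]
j=0: u_0=9/50 ∈ [0, 9/20) → index 0
j=1: u_1=19/50 ∈ [0, 9/20) → index 0
j=2: u_2=29/50 ∈ [9/20, 4/5) → index 3
j=3: u_3=39/50 ∈ [9/20, 4/5) → index 3
j=4: u_4=49/50 ∈ [4/5, 1) → index 4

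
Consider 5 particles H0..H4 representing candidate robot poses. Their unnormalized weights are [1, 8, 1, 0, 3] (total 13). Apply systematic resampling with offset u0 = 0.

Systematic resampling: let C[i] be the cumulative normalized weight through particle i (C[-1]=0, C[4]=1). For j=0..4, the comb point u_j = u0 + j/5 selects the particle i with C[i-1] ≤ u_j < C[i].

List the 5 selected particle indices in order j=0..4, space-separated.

0 1 1 1 4

C = [1/13, 9/13, 10/13, 10/13, 1]
j=0: u_0=0 ∈ [0, 1/13) → index 0
j=1: u_1=1/5 ∈ [1/13, 9/13) → index 1
j=2: u_2=2/5 ∈ [1/13, 9/13) → index 1
j=3: u_3=3/5 ∈ [1/13, 9/13) → index 1
j=4: u_4=4/5 ∈ [10/13, 1) → index 4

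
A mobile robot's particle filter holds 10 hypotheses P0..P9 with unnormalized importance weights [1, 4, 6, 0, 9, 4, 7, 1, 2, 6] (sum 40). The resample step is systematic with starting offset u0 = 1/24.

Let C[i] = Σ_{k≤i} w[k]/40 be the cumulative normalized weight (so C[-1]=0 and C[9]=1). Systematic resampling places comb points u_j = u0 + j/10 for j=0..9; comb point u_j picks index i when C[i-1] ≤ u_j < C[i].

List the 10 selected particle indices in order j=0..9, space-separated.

1 2 2 4 4 5 6 6 8 9

C = [1/40, 1/8, 11/40, 11/40, 1/2, 3/5, 31/40, 4/5, 17/20, 1]
j=0: u_0=1/24 ∈ [1/40, 1/8) → index 1
j=1: u_1=17/120 ∈ [1/8, 11/40) → index 2
j=2: u_2=29/120 ∈ [1/8, 11/40) → index 2
j=3: u_3=41/120 ∈ [11/40, 1/2) → index 4
j=4: u_4=53/120 ∈ [11/40, 1/2) → index 4
j=5: u_5=13/24 ∈ [1/2, 3/5) → index 5
j=6: u_6=77/120 ∈ [3/5, 31/40) → index 6
j=7: u_7=89/120 ∈ [3/5, 31/40) → index 6
j=8: u_8=101/120 ∈ [4/5, 17/20) → index 8
j=9: u_9=113/120 ∈ [17/20, 1) → index 9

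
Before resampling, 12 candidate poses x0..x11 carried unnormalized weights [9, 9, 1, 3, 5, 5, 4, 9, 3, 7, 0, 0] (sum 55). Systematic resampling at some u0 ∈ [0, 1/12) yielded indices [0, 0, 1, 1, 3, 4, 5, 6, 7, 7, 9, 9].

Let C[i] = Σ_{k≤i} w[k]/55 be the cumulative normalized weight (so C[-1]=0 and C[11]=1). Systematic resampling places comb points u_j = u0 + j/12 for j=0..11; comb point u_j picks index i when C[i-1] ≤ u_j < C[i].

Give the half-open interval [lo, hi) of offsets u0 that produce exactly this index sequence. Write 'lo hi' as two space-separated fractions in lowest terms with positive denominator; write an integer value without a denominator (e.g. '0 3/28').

C = [9/55, 18/55, 19/55, 2/5, 27/55, 32/55, 36/55, 9/11, 48/55, 1, 1, 1]
j=0 picked index 0: u0 ∈ [0, 9/55)
j=1 picked index 0: u0 ∈ [-1/12, 53/660)
j=2 picked index 1: u0 ∈ [-1/330, 53/330)
j=3 picked index 1: u0 ∈ [-19/220, 17/220)
j=4 picked index 3: u0 ∈ [2/165, 1/15)
j=5 picked index 4: u0 ∈ [-1/60, 49/660)
j=6 picked index 5: u0 ∈ [-1/110, 9/110)
j=7 picked index 6: u0 ∈ [-1/660, 47/660)
j=8 picked index 7: u0 ∈ [-2/165, 5/33)
j=9 picked index 7: u0 ∈ [-21/220, 3/44)
j=10 picked index 9: u0 ∈ [13/330, 1/6)
j=11 picked index 9: u0 ∈ [-29/660, 1/12)
intersection: [13/330, 1/15)

13/330 1/15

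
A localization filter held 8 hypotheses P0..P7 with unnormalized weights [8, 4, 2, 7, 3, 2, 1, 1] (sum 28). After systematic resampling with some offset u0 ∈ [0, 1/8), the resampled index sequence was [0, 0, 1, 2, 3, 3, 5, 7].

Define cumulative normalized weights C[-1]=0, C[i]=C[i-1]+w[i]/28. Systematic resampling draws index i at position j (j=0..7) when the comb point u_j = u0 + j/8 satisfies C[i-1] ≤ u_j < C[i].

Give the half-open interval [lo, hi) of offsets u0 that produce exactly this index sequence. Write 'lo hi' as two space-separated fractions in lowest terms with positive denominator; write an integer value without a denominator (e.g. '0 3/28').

3/28 1/8

C = [2/7, 3/7, 1/2, 3/4, 6/7, 13/14, 27/28, 1]
j=0 picked index 0: u0 ∈ [0, 2/7)
j=1 picked index 0: u0 ∈ [-1/8, 9/56)
j=2 picked index 1: u0 ∈ [1/28, 5/28)
j=3 picked index 2: u0 ∈ [3/56, 1/8)
j=4 picked index 3: u0 ∈ [0, 1/4)
j=5 picked index 3: u0 ∈ [-1/8, 1/8)
j=6 picked index 5: u0 ∈ [3/28, 5/28)
j=7 picked index 7: u0 ∈ [5/56, 1/8)
intersection: [3/28, 1/8)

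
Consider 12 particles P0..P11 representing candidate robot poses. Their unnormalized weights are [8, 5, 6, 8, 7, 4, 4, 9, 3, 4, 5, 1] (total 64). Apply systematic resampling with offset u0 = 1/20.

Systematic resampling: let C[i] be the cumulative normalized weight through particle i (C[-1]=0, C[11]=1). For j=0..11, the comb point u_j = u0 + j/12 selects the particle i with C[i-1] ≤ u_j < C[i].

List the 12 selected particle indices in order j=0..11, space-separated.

C = [1/8, 13/64, 19/64, 27/64, 17/32, 19/32, 21/32, 51/64, 27/32, 29/32, 63/64, 1]
j=0: u_0=1/20 ∈ [0, 1/8) → index 0
j=1: u_1=2/15 ∈ [1/8, 13/64) → index 1
j=2: u_2=13/60 ∈ [13/64, 19/64) → index 2
j=3: u_3=3/10 ∈ [19/64, 27/64) → index 3
j=4: u_4=23/60 ∈ [19/64, 27/64) → index 3
j=5: u_5=7/15 ∈ [27/64, 17/32) → index 4
j=6: u_6=11/20 ∈ [17/32, 19/32) → index 5
j=7: u_7=19/30 ∈ [19/32, 21/32) → index 6
j=8: u_8=43/60 ∈ [21/32, 51/64) → index 7
j=9: u_9=4/5 ∈ [51/64, 27/32) → index 8
j=10: u_10=53/60 ∈ [27/32, 29/32) → index 9
j=11: u_11=29/30 ∈ [29/32, 63/64) → index 10

0 1 2 3 3 4 5 6 7 8 9 10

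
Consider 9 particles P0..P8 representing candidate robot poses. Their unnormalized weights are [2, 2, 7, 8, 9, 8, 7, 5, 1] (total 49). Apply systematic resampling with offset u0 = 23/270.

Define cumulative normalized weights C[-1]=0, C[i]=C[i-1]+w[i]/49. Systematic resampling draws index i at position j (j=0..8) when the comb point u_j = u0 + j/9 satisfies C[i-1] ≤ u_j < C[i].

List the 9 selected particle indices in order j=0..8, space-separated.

C = [2/49, 4/49, 11/49, 19/49, 4/7, 36/49, 43/49, 48/49, 1]
j=0: u_0=23/270 ∈ [4/49, 11/49) → index 2
j=1: u_1=53/270 ∈ [4/49, 11/49) → index 2
j=2: u_2=83/270 ∈ [11/49, 19/49) → index 3
j=3: u_3=113/270 ∈ [19/49, 4/7) → index 4
j=4: u_4=143/270 ∈ [19/49, 4/7) → index 4
j=5: u_5=173/270 ∈ [4/7, 36/49) → index 5
j=6: u_6=203/270 ∈ [36/49, 43/49) → index 6
j=7: u_7=233/270 ∈ [36/49, 43/49) → index 6
j=8: u_8=263/270 ∈ [43/49, 48/49) → index 7

2 2 3 4 4 5 6 6 7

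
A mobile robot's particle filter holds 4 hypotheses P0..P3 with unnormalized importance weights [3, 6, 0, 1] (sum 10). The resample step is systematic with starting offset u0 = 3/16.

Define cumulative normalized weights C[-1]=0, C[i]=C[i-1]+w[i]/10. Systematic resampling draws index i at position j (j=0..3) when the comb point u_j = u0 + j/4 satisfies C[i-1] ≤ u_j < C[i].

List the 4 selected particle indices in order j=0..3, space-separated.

0 1 1 3

C = [3/10, 9/10, 9/10, 1]
j=0: u_0=3/16 ∈ [0, 3/10) → index 0
j=1: u_1=7/16 ∈ [3/10, 9/10) → index 1
j=2: u_2=11/16 ∈ [3/10, 9/10) → index 1
j=3: u_3=15/16 ∈ [9/10, 1) → index 3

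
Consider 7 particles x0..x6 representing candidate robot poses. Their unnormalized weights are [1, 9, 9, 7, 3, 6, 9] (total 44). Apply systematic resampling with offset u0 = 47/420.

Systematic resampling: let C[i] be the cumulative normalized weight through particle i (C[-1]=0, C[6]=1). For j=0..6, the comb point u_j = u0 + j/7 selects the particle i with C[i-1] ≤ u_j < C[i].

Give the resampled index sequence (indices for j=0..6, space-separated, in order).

C = [1/44, 5/22, 19/44, 13/22, 29/44, 35/44, 1]
j=0: u_0=47/420 ∈ [1/44, 5/22) → index 1
j=1: u_1=107/420 ∈ [5/22, 19/44) → index 2
j=2: u_2=167/420 ∈ [5/22, 19/44) → index 2
j=3: u_3=227/420 ∈ [19/44, 13/22) → index 3
j=4: u_4=41/60 ∈ [29/44, 35/44) → index 5
j=5: u_5=347/420 ∈ [35/44, 1) → index 6
j=6: u_6=407/420 ∈ [35/44, 1) → index 6

1 2 2 3 5 6 6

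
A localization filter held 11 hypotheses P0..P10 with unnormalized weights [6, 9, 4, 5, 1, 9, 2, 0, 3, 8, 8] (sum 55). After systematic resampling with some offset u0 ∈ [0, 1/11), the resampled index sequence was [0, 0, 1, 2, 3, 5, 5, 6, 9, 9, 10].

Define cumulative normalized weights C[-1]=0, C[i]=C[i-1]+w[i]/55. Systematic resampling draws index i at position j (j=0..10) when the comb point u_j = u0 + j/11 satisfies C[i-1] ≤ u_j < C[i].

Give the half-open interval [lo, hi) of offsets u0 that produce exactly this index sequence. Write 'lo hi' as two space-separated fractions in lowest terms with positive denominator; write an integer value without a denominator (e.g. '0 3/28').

0 1/55

C = [6/55, 3/11, 19/55, 24/55, 5/11, 34/55, 36/55, 36/55, 39/55, 47/55, 1]
j=0 picked index 0: u0 ∈ [0, 6/55)
j=1 picked index 0: u0 ∈ [-1/11, 1/55)
j=2 picked index 1: u0 ∈ [-4/55, 1/11)
j=3 picked index 2: u0 ∈ [0, 4/55)
j=4 picked index 3: u0 ∈ [-1/55, 4/55)
j=5 picked index 5: u0 ∈ [0, 9/55)
j=6 picked index 5: u0 ∈ [-1/11, 4/55)
j=7 picked index 6: u0 ∈ [-1/55, 1/55)
j=8 picked index 9: u0 ∈ [-1/55, 7/55)
j=9 picked index 9: u0 ∈ [-6/55, 2/55)
j=10 picked index 10: u0 ∈ [-3/55, 1/11)
intersection: [0, 1/55)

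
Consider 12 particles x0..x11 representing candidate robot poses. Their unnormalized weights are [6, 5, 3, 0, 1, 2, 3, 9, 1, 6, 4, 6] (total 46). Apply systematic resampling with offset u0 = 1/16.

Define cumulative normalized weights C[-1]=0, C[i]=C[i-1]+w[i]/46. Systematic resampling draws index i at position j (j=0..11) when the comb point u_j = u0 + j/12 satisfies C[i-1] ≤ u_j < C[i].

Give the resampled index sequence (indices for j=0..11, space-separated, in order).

C = [3/23, 11/46, 7/23, 7/23, 15/46, 17/46, 10/23, 29/46, 15/23, 18/23, 20/23, 1]
j=0: u_0=1/16 ∈ [0, 3/23) → index 0
j=1: u_1=7/48 ∈ [3/23, 11/46) → index 1
j=2: u_2=11/48 ∈ [3/23, 11/46) → index 1
j=3: u_3=5/16 ∈ [7/23, 15/46) → index 4
j=4: u_4=19/48 ∈ [17/46, 10/23) → index 6
j=5: u_5=23/48 ∈ [10/23, 29/46) → index 7
j=6: u_6=9/16 ∈ [10/23, 29/46) → index 7
j=7: u_7=31/48 ∈ [29/46, 15/23) → index 8
j=8: u_8=35/48 ∈ [15/23, 18/23) → index 9
j=9: u_9=13/16 ∈ [18/23, 20/23) → index 10
j=10: u_10=43/48 ∈ [20/23, 1) → index 11
j=11: u_11=47/48 ∈ [20/23, 1) → index 11

0 1 1 4 6 7 7 8 9 10 11 11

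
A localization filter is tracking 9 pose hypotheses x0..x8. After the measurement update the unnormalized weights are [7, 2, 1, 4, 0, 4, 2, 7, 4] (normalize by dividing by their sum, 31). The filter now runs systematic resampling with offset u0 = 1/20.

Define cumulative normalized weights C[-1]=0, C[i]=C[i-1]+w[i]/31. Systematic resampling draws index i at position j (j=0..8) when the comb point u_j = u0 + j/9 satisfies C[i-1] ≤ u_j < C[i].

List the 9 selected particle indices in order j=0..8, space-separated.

0 0 1 3 5 6 7 7 8

C = [7/31, 9/31, 10/31, 14/31, 14/31, 18/31, 20/31, 27/31, 1]
j=0: u_0=1/20 ∈ [0, 7/31) → index 0
j=1: u_1=29/180 ∈ [0, 7/31) → index 0
j=2: u_2=49/180 ∈ [7/31, 9/31) → index 1
j=3: u_3=23/60 ∈ [10/31, 14/31) → index 3
j=4: u_4=89/180 ∈ [14/31, 18/31) → index 5
j=5: u_5=109/180 ∈ [18/31, 20/31) → index 6
j=6: u_6=43/60 ∈ [20/31, 27/31) → index 7
j=7: u_7=149/180 ∈ [20/31, 27/31) → index 7
j=8: u_8=169/180 ∈ [27/31, 1) → index 8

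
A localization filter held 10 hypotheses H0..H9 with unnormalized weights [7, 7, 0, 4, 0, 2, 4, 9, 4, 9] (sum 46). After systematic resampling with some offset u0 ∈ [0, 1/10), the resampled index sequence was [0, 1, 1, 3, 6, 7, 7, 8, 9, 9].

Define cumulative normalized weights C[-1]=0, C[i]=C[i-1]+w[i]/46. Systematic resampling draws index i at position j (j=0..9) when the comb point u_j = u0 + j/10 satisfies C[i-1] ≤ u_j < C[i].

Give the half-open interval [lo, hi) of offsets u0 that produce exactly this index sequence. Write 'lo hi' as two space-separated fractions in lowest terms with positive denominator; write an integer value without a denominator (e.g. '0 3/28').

6/115 21/230

C = [7/46, 7/23, 7/23, 9/23, 9/23, 10/23, 12/23, 33/46, 37/46, 1]
j=0 picked index 0: u0 ∈ [0, 7/46)
j=1 picked index 1: u0 ∈ [6/115, 47/230)
j=2 picked index 1: u0 ∈ [-11/230, 12/115)
j=3 picked index 3: u0 ∈ [1/230, 21/230)
j=4 picked index 6: u0 ∈ [4/115, 14/115)
j=5 picked index 7: u0 ∈ [1/46, 5/23)
j=6 picked index 7: u0 ∈ [-9/115, 27/230)
j=7 picked index 8: u0 ∈ [2/115, 12/115)
j=8 picked index 9: u0 ∈ [1/230, 1/5)
j=9 picked index 9: u0 ∈ [-11/115, 1/10)
intersection: [6/115, 21/230)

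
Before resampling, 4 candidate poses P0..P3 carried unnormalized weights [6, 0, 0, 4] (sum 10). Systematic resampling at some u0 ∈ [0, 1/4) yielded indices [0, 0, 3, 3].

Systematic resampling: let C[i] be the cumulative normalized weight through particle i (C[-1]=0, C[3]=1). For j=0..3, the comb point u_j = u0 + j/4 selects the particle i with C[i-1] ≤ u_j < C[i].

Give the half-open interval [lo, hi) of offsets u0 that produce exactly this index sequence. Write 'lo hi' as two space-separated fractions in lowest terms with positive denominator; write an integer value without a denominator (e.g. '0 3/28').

C = [3/5, 3/5, 3/5, 1]
j=0 picked index 0: u0 ∈ [0, 3/5)
j=1 picked index 0: u0 ∈ [-1/4, 7/20)
j=2 picked index 3: u0 ∈ [1/10, 1/2)
j=3 picked index 3: u0 ∈ [-3/20, 1/4)
intersection: [1/10, 1/4)

1/10 1/4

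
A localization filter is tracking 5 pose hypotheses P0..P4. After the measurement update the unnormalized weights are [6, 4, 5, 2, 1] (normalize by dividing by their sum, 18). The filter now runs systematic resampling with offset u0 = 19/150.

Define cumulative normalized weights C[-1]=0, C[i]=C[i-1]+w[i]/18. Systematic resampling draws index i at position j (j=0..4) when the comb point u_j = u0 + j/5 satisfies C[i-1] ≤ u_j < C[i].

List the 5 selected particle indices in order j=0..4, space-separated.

C = [1/3, 5/9, 5/6, 17/18, 1]
j=0: u_0=19/150 ∈ [0, 1/3) → index 0
j=1: u_1=49/150 ∈ [0, 1/3) → index 0
j=2: u_2=79/150 ∈ [1/3, 5/9) → index 1
j=3: u_3=109/150 ∈ [5/9, 5/6) → index 2
j=4: u_4=139/150 ∈ [5/6, 17/18) → index 3

0 0 1 2 3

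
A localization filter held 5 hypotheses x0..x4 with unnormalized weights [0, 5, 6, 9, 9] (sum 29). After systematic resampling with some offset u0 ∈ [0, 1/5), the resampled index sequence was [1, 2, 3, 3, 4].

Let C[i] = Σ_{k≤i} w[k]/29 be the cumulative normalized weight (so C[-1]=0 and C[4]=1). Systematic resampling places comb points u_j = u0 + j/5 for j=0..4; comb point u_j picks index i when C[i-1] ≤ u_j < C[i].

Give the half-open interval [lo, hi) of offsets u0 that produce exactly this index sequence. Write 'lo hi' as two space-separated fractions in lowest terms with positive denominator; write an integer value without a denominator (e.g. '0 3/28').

0 13/145

C = [0, 5/29, 11/29, 20/29, 1]
j=0 picked index 1: u0 ∈ [0, 5/29)
j=1 picked index 2: u0 ∈ [-4/145, 26/145)
j=2 picked index 3: u0 ∈ [-3/145, 42/145)
j=3 picked index 3: u0 ∈ [-32/145, 13/145)
j=4 picked index 4: u0 ∈ [-16/145, 1/5)
intersection: [0, 13/145)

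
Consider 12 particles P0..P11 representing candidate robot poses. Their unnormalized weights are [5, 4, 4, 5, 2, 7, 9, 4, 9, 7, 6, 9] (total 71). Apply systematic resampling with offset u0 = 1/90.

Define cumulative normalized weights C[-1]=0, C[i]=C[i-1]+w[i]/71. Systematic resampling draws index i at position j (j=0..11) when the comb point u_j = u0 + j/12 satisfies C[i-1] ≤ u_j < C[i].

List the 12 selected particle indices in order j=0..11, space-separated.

C = [5/71, 9/71, 13/71, 18/71, 20/71, 27/71, 36/71, 40/71, 49/71, 56/71, 62/71, 1]
j=0: u_0=1/90 ∈ [0, 5/71) → index 0
j=1: u_1=17/180 ∈ [5/71, 9/71) → index 1
j=2: u_2=8/45 ∈ [9/71, 13/71) → index 2
j=3: u_3=47/180 ∈ [18/71, 20/71) → index 4
j=4: u_4=31/90 ∈ [20/71, 27/71) → index 5
j=5: u_5=77/180 ∈ [27/71, 36/71) → index 6
j=6: u_6=23/45 ∈ [36/71, 40/71) → index 7
j=7: u_7=107/180 ∈ [40/71, 49/71) → index 8
j=8: u_8=61/90 ∈ [40/71, 49/71) → index 8
j=9: u_9=137/180 ∈ [49/71, 56/71) → index 9
j=10: u_10=38/45 ∈ [56/71, 62/71) → index 10
j=11: u_11=167/180 ∈ [62/71, 1) → index 11

0 1 2 4 5 6 7 8 8 9 10 11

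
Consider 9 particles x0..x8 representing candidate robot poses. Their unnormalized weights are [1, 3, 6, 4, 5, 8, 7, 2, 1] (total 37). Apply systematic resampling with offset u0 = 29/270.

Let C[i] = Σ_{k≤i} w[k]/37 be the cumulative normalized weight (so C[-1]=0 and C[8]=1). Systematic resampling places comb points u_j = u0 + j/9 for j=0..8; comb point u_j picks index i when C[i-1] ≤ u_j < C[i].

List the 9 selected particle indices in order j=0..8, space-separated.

1 2 3 4 5 5 6 6 8

C = [1/37, 4/37, 10/37, 14/37, 19/37, 27/37, 34/37, 36/37, 1]
j=0: u_0=29/270 ∈ [1/37, 4/37) → index 1
j=1: u_1=59/270 ∈ [4/37, 10/37) → index 2
j=2: u_2=89/270 ∈ [10/37, 14/37) → index 3
j=3: u_3=119/270 ∈ [14/37, 19/37) → index 4
j=4: u_4=149/270 ∈ [19/37, 27/37) → index 5
j=5: u_5=179/270 ∈ [19/37, 27/37) → index 5
j=6: u_6=209/270 ∈ [27/37, 34/37) → index 6
j=7: u_7=239/270 ∈ [27/37, 34/37) → index 6
j=8: u_8=269/270 ∈ [36/37, 1) → index 8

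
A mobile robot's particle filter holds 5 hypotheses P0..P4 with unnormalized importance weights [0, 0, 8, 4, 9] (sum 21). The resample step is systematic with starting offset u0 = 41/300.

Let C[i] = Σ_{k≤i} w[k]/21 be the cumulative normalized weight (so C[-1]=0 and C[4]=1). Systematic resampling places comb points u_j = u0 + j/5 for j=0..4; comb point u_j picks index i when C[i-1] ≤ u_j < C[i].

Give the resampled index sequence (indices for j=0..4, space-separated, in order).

C = [0, 0, 8/21, 4/7, 1]
j=0: u_0=41/300 ∈ [0, 8/21) → index 2
j=1: u_1=101/300 ∈ [0, 8/21) → index 2
j=2: u_2=161/300 ∈ [8/21, 4/7) → index 3
j=3: u_3=221/300 ∈ [4/7, 1) → index 4
j=4: u_4=281/300 ∈ [4/7, 1) → index 4

2 2 3 4 4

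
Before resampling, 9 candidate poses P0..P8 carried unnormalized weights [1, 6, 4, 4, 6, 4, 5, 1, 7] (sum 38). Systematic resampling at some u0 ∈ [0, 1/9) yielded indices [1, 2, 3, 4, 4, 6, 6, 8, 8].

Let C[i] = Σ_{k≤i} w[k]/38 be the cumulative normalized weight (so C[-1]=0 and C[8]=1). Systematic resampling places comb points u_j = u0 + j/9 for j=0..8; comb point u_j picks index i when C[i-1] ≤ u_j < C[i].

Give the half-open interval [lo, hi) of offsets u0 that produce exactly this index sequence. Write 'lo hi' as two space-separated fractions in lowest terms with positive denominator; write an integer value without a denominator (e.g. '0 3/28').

C = [1/38, 7/38, 11/38, 15/38, 21/38, 25/38, 15/19, 31/38, 1]
j=0 picked index 1: u0 ∈ [1/38, 7/38)
j=1 picked index 2: u0 ∈ [25/342, 61/342)
j=2 picked index 3: u0 ∈ [23/342, 59/342)
j=3 picked index 4: u0 ∈ [7/114, 25/114)
j=4 picked index 4: u0 ∈ [-17/342, 37/342)
j=5 picked index 6: u0 ∈ [35/342, 40/171)
j=6 picked index 6: u0 ∈ [-1/114, 7/57)
j=7 picked index 8: u0 ∈ [13/342, 2/9)
j=8 picked index 8: u0 ∈ [-25/342, 1/9)
intersection: [35/342, 37/342)

35/342 37/342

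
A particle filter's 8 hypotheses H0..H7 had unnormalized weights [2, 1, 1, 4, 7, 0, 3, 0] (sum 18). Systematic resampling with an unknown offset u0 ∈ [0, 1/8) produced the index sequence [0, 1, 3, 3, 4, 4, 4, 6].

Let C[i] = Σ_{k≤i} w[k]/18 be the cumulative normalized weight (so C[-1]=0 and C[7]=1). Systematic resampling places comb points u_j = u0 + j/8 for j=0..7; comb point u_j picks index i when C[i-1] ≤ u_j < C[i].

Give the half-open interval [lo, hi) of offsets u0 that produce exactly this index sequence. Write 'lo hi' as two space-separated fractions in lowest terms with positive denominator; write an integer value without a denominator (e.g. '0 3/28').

0 1/24

C = [1/9, 1/6, 2/9, 4/9, 5/6, 5/6, 1, 1]
j=0 picked index 0: u0 ∈ [0, 1/9)
j=1 picked index 1: u0 ∈ [-1/72, 1/24)
j=2 picked index 3: u0 ∈ [-1/36, 7/36)
j=3 picked index 3: u0 ∈ [-11/72, 5/72)
j=4 picked index 4: u0 ∈ [-1/18, 1/3)
j=5 picked index 4: u0 ∈ [-13/72, 5/24)
j=6 picked index 4: u0 ∈ [-11/36, 1/12)
j=7 picked index 6: u0 ∈ [-1/24, 1/8)
intersection: [0, 1/24)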